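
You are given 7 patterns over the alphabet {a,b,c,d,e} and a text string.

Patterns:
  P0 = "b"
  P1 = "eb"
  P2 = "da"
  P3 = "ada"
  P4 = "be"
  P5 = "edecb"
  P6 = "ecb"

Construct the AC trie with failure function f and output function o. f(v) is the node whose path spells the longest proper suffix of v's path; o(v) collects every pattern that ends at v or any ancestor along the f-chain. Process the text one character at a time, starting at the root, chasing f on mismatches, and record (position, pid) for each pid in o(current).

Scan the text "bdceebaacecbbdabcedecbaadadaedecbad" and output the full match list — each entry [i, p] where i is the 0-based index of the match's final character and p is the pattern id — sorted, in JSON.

Construct AC machine:
Trie (insert patterns):
  n0 'ε': a→6 b→1 d→4 e→2
  n1 'b': e→9  ←P0
  n2 'e': b→3 c→14 d→10
  n3 'eb': ·  ←P1
  n4 'd': a→5
  n5 'da': ·  ←P2
  n6 'a': d→7
  n7 'ad': a→8
  n8 'ada': ·  ←P3
  n9 'be': ·  ←P4
  n10 'ed': e→11
  n11 'ede': c→12
  n12 'edec': b→13
  n13 'edecb': ·  ←P5
  n14 'ec': b→15
  n15 'ecb': ·  ←P6

Failure links (BFS by depth):
  fail(1) 'b': from fail(0)=0 chase 'b': 0 ⇒ 0;  out={0}∪out(0)={0}
  fail(2) 'e': from fail(0)=0 chase 'e': 0 ⇒ 0;  out=∅∪out(0)=∅
  fail(4) 'd': from fail(0)=0 chase 'd': 0 ⇒ 0;  out=∅∪out(0)=∅
  fail(6) 'a': from fail(0)=0 chase 'a': 0 ⇒ 0;  out=∅∪out(0)=∅
  fail(3) 'eb': from fail(2)=0 chase 'b': 0 ⇒ 1;  out={1}∪out(1)={0,1}
  fail(5) 'da': from fail(4)=0 chase 'a': 0 ⇒ 6;  out={2}∪out(6)={2}
  fail(7) 'ad': from fail(6)=0 chase 'd': 0 ⇒ 4;  out=∅∪out(4)=∅
  fail(9) 'be': from fail(1)=0 chase 'e': 0 ⇒ 2;  out={4}∪out(2)={4}
  fail(10) 'ed': from fail(2)=0 chase 'd': 0 ⇒ 4;  out=∅∪out(4)=∅
  fail(14) 'ec': from fail(2)=0 chase 'c': 0 ⇒ 0;  out=∅∪out(0)=∅
  fail(8) 'ada': from fail(7)=4 chase 'a': 4 ⇒ 5;  out={3}∪out(5)={2,3}
  fail(11) 'ede': from fail(10)=4 chase 'e': 4→0 ⇒ 2;  out=∅∪out(2)=∅
  fail(15) 'ecb': from fail(14)=0 chase 'b': 0 ⇒ 1;  out={6}∪out(1)={0,6}
  fail(12) 'edec': from fail(11)=2 chase 'c': 2 ⇒ 14;  out=∅∪out(14)=∅
  fail(13) 'edecb': from fail(12)=14 chase 'b': 14 ⇒ 15;  out={5}∪out(15)={0,5,6}

Run:
[0] read 'b'  n0⇒n1  ** P0@[0:0]
[1] read 'd'  n1⇒n4 (via fail)
[2] read 'c'  n4⇒n0 (via fail)
[3] read 'e'  n0⇒n2
[4] read 'e'  n2⇒n2 (via fail)
[5] read 'b'  n2⇒n3  ** P0@[5:5],P1@[4:5]
[6] read 'a'  n3⇒n6 (via fail)
[7] read 'a'  n6⇒n6 (via fail)
[8] read 'c'  n6⇒n0 (via fail)
[9] read 'e'  n0⇒n2
[10] read 'c'  n2⇒n14
[11] read 'b'  n14⇒n15  ** P0@[11:11],P6@[9:11]
[12] read 'b'  n15⇒n1 (via fail)  ** P0@[12:12]
[13] read 'd'  n1⇒n4 (via fail)
[14] read 'a'  n4⇒n5  ** P2@[13:14]
[15] read 'b'  n5⇒n1 (via fail)  ** P0@[15:15]
[16] read 'c'  n1⇒n0 (via fail)
[17] read 'e'  n0⇒n2
[18] read 'd'  n2⇒n10
[19] read 'e'  n10⇒n11
[20] read 'c'  n11⇒n12
[21] read 'b'  n12⇒n13  ** P0@[21:21],P5@[17:21],P6@[19:21]
[22] read 'a'  n13⇒n6 (via fail)
[23] read 'a'  n6⇒n6 (via fail)
[24] read 'd'  n6⇒n7
[25] read 'a'  n7⇒n8  ** P2@[24:25],P3@[23:25]
[26] read 'd'  n8⇒n7 (via fail)
[27] read 'a'  n7⇒n8  ** P2@[26:27],P3@[25:27]
[28] read 'e'  n8⇒n2 (via fail)
[29] read 'd'  n2⇒n10
[30] read 'e'  n10⇒n11
[31] read 'c'  n11⇒n12
[32] read 'b'  n12⇒n13  ** P0@[32:32],P5@[28:32],P6@[30:32]
[33] read 'a'  n13⇒n6 (via fail)
[34] read 'd'  n6⇒n7

Matches: [[0,0],[5,0],[5,1],[11,0],[11,6],[12,0],[14,2],[15,0],[21,0],[21,5],[21,6],[25,2],[25,3],[27,2],[27,3],[32,0],[32,5],[32,6]]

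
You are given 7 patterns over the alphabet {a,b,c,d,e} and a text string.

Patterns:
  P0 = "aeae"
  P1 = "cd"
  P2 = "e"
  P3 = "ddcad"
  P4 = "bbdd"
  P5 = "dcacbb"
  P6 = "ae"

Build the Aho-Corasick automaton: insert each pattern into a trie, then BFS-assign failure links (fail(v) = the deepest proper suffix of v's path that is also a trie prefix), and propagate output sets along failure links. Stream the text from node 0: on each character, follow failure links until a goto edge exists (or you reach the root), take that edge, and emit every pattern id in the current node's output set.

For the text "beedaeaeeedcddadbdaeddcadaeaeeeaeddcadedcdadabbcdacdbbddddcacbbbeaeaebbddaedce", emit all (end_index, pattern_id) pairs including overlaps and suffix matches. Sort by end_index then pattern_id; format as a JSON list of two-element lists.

Build:
Trie nodes:
  n0 'ε': a→1 b→13 c→5 d→8 e→7
  n1 'a': e→2
  n2 'ae': a→3  ←P6
  n3 'aea': e→4
  n4 'aeae': ·  ←P0
  n5 'c': d→6
  n6 'cd': ·  ←P1
  n7 'e': ·  ←P2
  n8 'd': c→17 d→9
  n9 'dd': c→10
  n10 'ddc': a→11
  n11 'ddca': d→12
  n12 'ddcad': ·  ←P3
  n13 'b': b→14
  n14 'bb': d→15
  n15 'bbd': d→16
  n16 'bbdd': ·  ←P4
  n17 'dc': a→18
  n18 'dca': c→19
  n19 'dcac': b→20
  n20 'dcacb': b→21
  n21 'dcacbb': ·  ←P5

Failure links (BFS by depth):
  n1('a'): parent n0 fail=0; on 'a' 0 → fail=0;  out ∅∪∅=∅
  n5('c'): parent n0 fail=0; on 'c' 0 → fail=0;  out ∅∪∅=∅
  n7('e'): parent n0 fail=0; on 'e' 0 → fail=0;  out {2}∪∅={2}
  n8('d'): parent n0 fail=0; on 'd' 0 → fail=0;  out ∅∪∅=∅
  n13('b'): parent n0 fail=0; on 'b' 0 → fail=0;  out ∅∪∅=∅
  n2('ae'): parent n1 fail=0; on 'e' 0 → fail=7;  out {6}∪{2}={2,6}
  n6('cd'): parent n5 fail=0; on 'd' 0 → fail=8;  out {1}∪∅={1}
  n9('dd'): parent n8 fail=0; on 'd' 0 → fail=8;  out ∅∪∅=∅
  n14('bb'): parent n13 fail=0; on 'b' 0 → fail=13;  out ∅∪∅=∅
  n17('dc'): parent n8 fail=0; on 'c' 0 → fail=5;  out ∅∪∅=∅
  n3('aea'): parent n2 fail=7; on 'a' 7→0 → fail=1;  out ∅∪∅=∅
  n10('ddc'): parent n9 fail=8; on 'c' 8 → fail=17;  out ∅∪∅=∅
  n15('bbd'): parent n14 fail=13; on 'd' 13→0 → fail=8;  out ∅∪∅=∅
  n18('dca'): parent n17 fail=5; on 'a' 5→0 → fail=1;  out ∅∪∅=∅
  n4('aeae'): parent n3 fail=1; on 'e' 1 → fail=2;  out {0}∪{2,6}={0,2,6}
  n11('ddca'): parent n10 fail=17; on 'a' 17 → fail=18;  out ∅∪∅=∅
  n16('bbdd'): parent n15 fail=8; on 'd' 8 → fail=9;  out {4}∪∅={4}
  n19('dcac'): parent n18 fail=1; on 'c' 1→0 → fail=5;  out ∅∪∅=∅
  n12('ddcad'): parent n11 fail=18; on 'd' 18→1→0 → fail=8;  out {3}∪∅={3}
  n20('dcacb'): parent n19 fail=5; on 'b' 5→0 → fail=13;  out ∅∪∅=∅
  n21('dcacbb'): parent n20 fail=13; on 'b' 13 → fail=14;  out {5}∪∅={5}

Text stream:
pos 0 'b': at 13
pos 1 'e': at 7 (fail-walked)  emit P2@[1:1]
pos 2 'e': at 7 (fail-walked)  emit P2@[2:2]
pos 3 'd': at 8 (fail-walked)
pos 4 'a': at 1 (fail-walked)
pos 5 'e': at 2  emit P2@[5:5],P6@[4:5]
pos 6 'a': at 3
pos 7 'e': at 4  emit P0@[4:7],P2@[7:7],P6@[6:7]
pos 8 'e': at 7 (fail-walked)  emit P2@[8:8]
pos 9 'e': at 7 (fail-walked)  emit P2@[9:9]
pos 10 'd': at 8 (fail-walked)
pos 11 'c': at 17
pos 12 'd': at 6 (fail-walked)  emit P1@[11:12]
pos 13 'd': at 9 (fail-walked)
pos 14 'a': at 1 (fail-walked)
pos 15 'd': at 8 (fail-walked)
pos 16 'b': at 13 (fail-walked)
pos 17 'd': at 8 (fail-walked)
pos 18 'a': at 1 (fail-walked)
pos 19 'e': at 2  emit P2@[19:19],P6@[18:19]
pos 20 'd': at 8 (fail-walked)
pos 21 'd': at 9
pos 22 'c': at 10
pos 23 'a': at 11
pos 24 'd': at 12  emit P3@[20:24]
pos 25 'a': at 1 (fail-walked)
pos 26 'e': at 2  emit P2@[26:26],P6@[25:26]
pos 27 'a': at 3
pos 28 'e': at 4  emit P0@[25:28],P2@[28:28],P6@[27:28]
pos 29 'e': at 7 (fail-walked)  emit P2@[29:29]
pos 30 'e': at 7 (fail-walked)  emit P2@[30:30]
pos 31 'a': at 1 (fail-walked)
pos 32 'e': at 2  emit P2@[32:32],P6@[31:32]
pos 33 'd': at 8 (fail-walked)
pos 34 'd': at 9
pos 35 'c': at 10
pos 36 'a': at 11
pos 37 'd': at 12  emit P3@[33:37]
pos 38 'e': at 7 (fail-walked)  emit P2@[38:38]
pos 39 'd': at 8 (fail-walked)
pos 40 'c': at 17
pos 41 'd': at 6 (fail-walked)  emit P1@[40:41]
pos 42 'a': at 1 (fail-walked)
pos 43 'd': at 8 (fail-walked)
pos 44 'a': at 1 (fail-walked)
pos 45 'b': at 13 (fail-walked)
pos 46 'b': at 14
pos 47 'c': at 5 (fail-walked)
pos 48 'd': at 6  emit P1@[47:48]
pos 49 'a': at 1 (fail-walked)
pos 50 'c': at 5 (fail-walked)
pos 51 'd': at 6  emit P1@[50:51]
pos 52 'b': at 13 (fail-walked)
pos 53 'b': at 14
pos 54 'd': at 15
pos 55 'd': at 16  emit P4@[52:55]
pos 56 'd': at 9 (fail-walked)
pos 57 'd': at 9 (fail-walked)
pos 58 'c': at 10
pos 59 'a': at 11
pos 60 'c': at 19 (fail-walked)
pos 61 'b': at 20
pos 62 'b': at 21  emit P5@[57:62]
pos 63 'b': at 14 (fail-walked)
pos 64 'e': at 7 (fail-walked)  emit P2@[64:64]
pos 65 'a': at 1 (fail-walked)
pos 66 'e': at 2  emit P2@[66:66],P6@[65:66]
pos 67 'a': at 3
pos 68 'e': at 4  emit P0@[65:68],P2@[68:68],P6@[67:68]
pos 69 'b': at 13 (fail-walked)
pos 70 'b': at 14
pos 71 'd': at 15
pos 72 'd': at 16  emit P4@[69:72]
pos 73 'a': at 1 (fail-walked)
pos 74 'e': at 2  emit P2@[74:74],P6@[73:74]
pos 75 'd': at 8 (fail-walked)
pos 76 'c': at 17
pos 77 'e': at 7 (fail-walked)  emit P2@[77:77]

Matches: [[1,2],[2,2],[5,2],[5,6],[7,0],[7,2],[7,6],[8,2],[9,2],[12,1],[19,2],[19,6],[24,3],[26,2],[26,6],[28,0],[28,2],[28,6],[29,2],[30,2],[32,2],[32,6],[37,3],[38,2],[41,1],[48,1],[51,1],[55,4],[62,5],[64,2],[66,2],[66,6],[68,0],[68,2],[68,6],[72,4],[74,2],[74,6],[77,2]]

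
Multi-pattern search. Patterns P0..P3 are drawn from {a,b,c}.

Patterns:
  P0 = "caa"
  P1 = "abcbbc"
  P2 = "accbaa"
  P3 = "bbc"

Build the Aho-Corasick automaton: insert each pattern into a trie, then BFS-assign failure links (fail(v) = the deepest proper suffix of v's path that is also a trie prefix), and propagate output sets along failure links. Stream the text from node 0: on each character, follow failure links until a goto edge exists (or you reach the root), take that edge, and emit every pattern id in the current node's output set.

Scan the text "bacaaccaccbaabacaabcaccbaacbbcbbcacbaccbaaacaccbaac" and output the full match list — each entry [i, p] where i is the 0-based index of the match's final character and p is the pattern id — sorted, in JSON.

Construct AC machine:
Trie (insert patterns):
  n0 'ε': a→4 b→15 c→1
  n1 'c': a→2
  n2 'ca': a→3
  n3 'caa': ·  [P0 ends]
  n4 'a': b→5 c→10
  n5 'ab': c→6
  n6 'abc': b→7
  n7 'abcb': b→8
  n8 'abcbb': c→9
  n9 'abcbbc': ·  [P1 ends]
  n10 'ac': c→11
  n11 'acc': b→12
  n12 'accb': a→13
  n13 'accba': a→14
  n14 'accbaa': ·  [P2 ends]
  n15 'b': b→16
  n16 'bb': c→17
  n17 'bbc': ·  [P3 ends]

Failure links (BFS by depth):
  fail(1) 'c': from fail(0)=0 chase 'c': 0 ⇒ 0;  out=∅∪out(0)=∅
  fail(4) 'a': from fail(0)=0 chase 'a': 0 ⇒ 0;  out=∅∪out(0)=∅
  fail(15) 'b': from fail(0)=0 chase 'b': 0 ⇒ 0;  out=∅∪out(0)=∅
  fail(2) 'ca': from fail(1)=0 chase 'a': 0 ⇒ 4;  out=∅∪out(4)=∅
  fail(5) 'ab': from fail(4)=0 chase 'b': 0 ⇒ 15;  out=∅∪out(15)=∅
  fail(10) 'ac': from fail(4)=0 chase 'c': 0 ⇒ 1;  out=∅∪out(1)=∅
  fail(16) 'bb': from fail(15)=0 chase 'b': 0 ⇒ 15;  out=∅∪out(15)=∅
  fail(3) 'caa': from fail(2)=4 chase 'a': 4→0 ⇒ 4;  out={0}∪out(4)={0}
  fail(6) 'abc': from fail(5)=15 chase 'c': 15→0 ⇒ 1;  out=∅∪out(1)=∅
  fail(11) 'acc': from fail(10)=1 chase 'c': 1→0 ⇒ 1;  out=∅∪out(1)=∅
  fail(17) 'bbc': from fail(16)=15 chase 'c': 15→0 ⇒ 1;  out={3}∪out(1)={3}
  fail(7) 'abcb': from fail(6)=1 chase 'b': 1→0 ⇒ 15;  out=∅∪out(15)=∅
  fail(12) 'accb': from fail(11)=1 chase 'b': 1→0 ⇒ 15;  out=∅∪out(15)=∅
  fail(8) 'abcbb': from fail(7)=15 chase 'b': 15 ⇒ 16;  out=∅∪out(16)=∅
  fail(13) 'accba': from fail(12)=15 chase 'a': 15→0 ⇒ 4;  out=∅∪out(4)=∅
  fail(9) 'abcbbc': from fail(8)=16 chase 'c': 16 ⇒ 17;  out={1}∪out(17)={1,3}
  fail(14) 'accbaa': from fail(13)=4 chase 'a': 4→0 ⇒ 4;  out={2}∪out(4)={2}

Text stream:
[0] read 'b'  n0⇒n15
[1] read 'a'  n15⇒n4 (via fail)
[2] read 'c'  n4⇒n10
[3] read 'a'  n10⇒n2 (via fail)
[4] read 'a'  n2⇒n3  → match P0@[2:4]
[5] read 'c'  n3⇒n10 (via fail)
[6] read 'c'  n10⇒n11
[7] read 'a'  n11⇒n2 (via fail)
[8] read 'c'  n2⇒n10 (via fail)
[9] read 'c'  n10⇒n11
[10] read 'b'  n11⇒n12
[11] read 'a'  n12⇒n13
[12] read 'a'  n13⇒n14  → match P2@[7:12]
[13] read 'b'  n14⇒n5 (via fail)
[14] read 'a'  n5⇒n4 (via fail)
[15] read 'c'  n4⇒n10
[16] read 'a'  n10⇒n2 (via fail)
[17] read 'a'  n2⇒n3  → match P0@[15:17]
[18] read 'b'  n3⇒n5 (via fail)
[19] read 'c'  n5⇒n6
[20] read 'a'  n6⇒n2 (via fail)
[21] read 'c'  n2⇒n10 (via fail)
[22] read 'c'  n10⇒n11
[23] read 'b'  n11⇒n12
[24] read 'a'  n12⇒n13
[25] read 'a'  n13⇒n14  → match P2@[20:25]
[26] read 'c'  n14⇒n10 (via fail)
[27] read 'b'  n10⇒n15 (via fail)
[28] read 'b'  n15⇒n16
[29] read 'c'  n16⇒n17  → match P3@[27:29]
[30] read 'b'  n17⇒n15 (via fail)
[31] read 'b'  n15⇒n16
[32] read 'c'  n16⇒n17  → match P3@[30:32]
[33] read 'a'  n17⇒n2 (via fail)
[34] read 'c'  n2⇒n10 (via fail)
[35] read 'b'  n10⇒n15 (via fail)
[36] read 'a'  n15⇒n4 (via fail)
[37] read 'c'  n4⇒n10
[38] read 'c'  n10⇒n11
[39] read 'b'  n11⇒n12
[40] read 'a'  n12⇒n13
[41] read 'a'  n13⇒n14  → match P2@[36:41]
[42] read 'a'  n14⇒n4 (via fail)
[43] read 'c'  n4⇒n10
[44] read 'a'  n10⇒n2 (via fail)
[45] read 'c'  n2⇒n10 (via fail)
[46] read 'c'  n10⇒n11
[47] read 'b'  n11⇒n12
[48] read 'a'  n12⇒n13
[49] read 'a'  n13⇒n14  → match P2@[44:49]
[50] read 'c'  n14⇒n10 (via fail)

All matches (sorted): [[4,0],[12,2],[17,0],[25,2],[29,3],[32,3],[41,2],[49,2]]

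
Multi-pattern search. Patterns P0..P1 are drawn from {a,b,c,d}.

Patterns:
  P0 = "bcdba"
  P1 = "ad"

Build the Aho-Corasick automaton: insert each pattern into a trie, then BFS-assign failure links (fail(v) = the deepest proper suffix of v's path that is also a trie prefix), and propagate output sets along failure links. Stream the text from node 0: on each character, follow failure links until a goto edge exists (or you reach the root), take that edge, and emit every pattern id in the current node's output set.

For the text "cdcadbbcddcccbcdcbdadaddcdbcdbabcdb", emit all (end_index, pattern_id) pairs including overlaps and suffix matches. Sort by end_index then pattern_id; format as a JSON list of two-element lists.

Build:
Trie (insert patterns):
  0='ε' goto a→6 b→1
  1='b' goto c→2
  2='bc' goto d→3
  3='bcd' goto b→4
  4='bcdb' goto a→5
  5='bcdba' goto ·  ←P0
  6='a' goto d→7
  7='ad' goto ·  ←P1

BFS fail/out derivation:
  n1('b'): parent n0 fail=0; on 'b' 0 → fail=0;  out ∅∪∅=∅
  n6('a'): parent n0 fail=0; on 'a' 0 → fail=0;  out ∅∪∅=∅
  n2('bc'): parent n1 fail=0; on 'c' 0 → fail=0;  out ∅∪∅=∅
  n7('ad'): parent n6 fail=0; on 'd' 0 → fail=0;  out {1}∪∅={1}
  n3('bcd'): parent n2 fail=0; on 'd' 0 → fail=0;  out ∅∪∅=∅
  n4('bcdb'): parent n3 fail=0; on 'b' 0 → fail=1;  out ∅∪∅=∅
  n5('bcdba'): parent n4 fail=1; on 'a' 1→0 → fail=6;  out {0}∪∅={0}

Text stream:
pos 0 'c': at 0
pos 1 'd': at 0
pos 2 'c': at 0
pos 3 'a': at 6
pos 4 'd': at 7  emit P1@[3:4]
pos 5 'b': at 1 ·f
pos 6 'b': at 1 ·f
pos 7 'c': at 2
pos 8 'd': at 3
pos 9 'd': at 0 ·f
pos 10 'c': at 0
pos 11 'c': at 0
pos 12 'c': at 0
pos 13 'b': at 1
pos 14 'c': at 2
pos 15 'd': at 3
pos 16 'c': at 0 ·f
pos 17 'b': at 1
pos 18 'd': at 0 ·f
pos 19 'a': at 6
pos 20 'd': at 7  emit P1@[19:20]
pos 21 'a': at 6 ·f
pos 22 'd': at 7  emit P1@[21:22]
pos 23 'd': at 0 ·f
pos 24 'c': at 0
pos 25 'd': at 0
pos 26 'b': at 1
pos 27 'c': at 2
pos 28 'd': at 3
pos 29 'b': at 4
pos 30 'a': at 5  emit P0@[26:30]
pos 31 'b': at 1 ·f
pos 32 'c': at 2
pos 33 'd': at 3
pos 34 'b': at 4

All matches (sorted): [[4,1],[20,1],[22,1],[30,0]]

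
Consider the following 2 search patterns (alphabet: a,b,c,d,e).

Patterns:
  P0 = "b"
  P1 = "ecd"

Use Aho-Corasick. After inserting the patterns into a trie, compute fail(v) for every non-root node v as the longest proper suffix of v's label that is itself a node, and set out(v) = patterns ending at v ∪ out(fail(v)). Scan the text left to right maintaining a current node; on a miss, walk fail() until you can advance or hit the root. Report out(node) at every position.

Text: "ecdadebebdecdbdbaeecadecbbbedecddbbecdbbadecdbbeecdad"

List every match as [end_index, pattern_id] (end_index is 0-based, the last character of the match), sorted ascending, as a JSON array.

Build:
Trie (insert patterns):
  0='ε' goto b→1 e→2
  1='b' goto ·  ←P0
  2='e' goto c→3
  3='ec' goto d→4
  4='ecd' goto ·  ←P1

BFS fail/out derivation:
  n1('b'): parent n0 fail=0; on 'b' 0 → fail=0;  out {0}∪∅={0}
  n2('e'): parent n0 fail=0; on 'e' 0 → fail=0;  out ∅∪∅=∅
  n3('ec'): parent n2 fail=0; on 'c' 0 → fail=0;  out ∅∪∅=∅
  n4('ecd'): parent n3 fail=0; on 'd' 0 → fail=0;  out {1}∪∅={1}

Scan:
i=0 'e': node 0→2
i=1 'c': node 2→3
i=2 'd': node 3→4  ** P1@[0:2]
i=3 'a': node 4→0 (fail-walked)
i=4 'd': node 0→0
i=5 'e': node 0→2
i=6 'b': node 2→1 (fail-walked)  ** P0@[6:6]
i=7 'e': node 1→2 (fail-walked)
i=8 'b': node 2→1 (fail-walked)  ** P0@[8:8]
i=9 'd': node 1→0 (fail-walked)
i=10 'e': node 0→2
i=11 'c': node 2→3
i=12 'd': node 3→4  ** P1@[10:12]
i=13 'b': node 4→1 (fail-walked)  ** P0@[13:13]
i=14 'd': node 1→0 (fail-walked)
i=15 'b': node 0→1  ** P0@[15:15]
i=16 'a': node 1→0 (fail-walked)
i=17 'e': node 0→2
i=18 'e': node 2→2 (fail-walked)
i=19 'c': node 2→3
i=20 'a': node 3→0 (fail-walked)
i=21 'd': node 0→0
i=22 'e': node 0→2
i=23 'c': node 2→3
i=24 'b': node 3→1 (fail-walked)  ** P0@[24:24]
i=25 'b': node 1→1 (fail-walked)  ** P0@[25:25]
i=26 'b': node 1→1 (fail-walked)  ** P0@[26:26]
i=27 'e': node 1→2 (fail-walked)
i=28 'd': node 2→0 (fail-walked)
i=29 'e': node 0→2
i=30 'c': node 2→3
i=31 'd': node 3→4  ** P1@[29:31]
i=32 'd': node 4→0 (fail-walked)
i=33 'b': node 0→1  ** P0@[33:33]
i=34 'b': node 1→1 (fail-walked)  ** P0@[34:34]
i=35 'e': node 1→2 (fail-walked)
i=36 'c': node 2→3
i=37 'd': node 3→4  ** P1@[35:37]
i=38 'b': node 4→1 (fail-walked)  ** P0@[38:38]
i=39 'b': node 1→1 (fail-walked)  ** P0@[39:39]
i=40 'a': node 1→0 (fail-walked)
i=41 'd': node 0→0
i=42 'e': node 0→2
i=43 'c': node 2→3
i=44 'd': node 3→4  ** P1@[42:44]
i=45 'b': node 4→1 (fail-walked)  ** P0@[45:45]
i=46 'b': node 1→1 (fail-walked)  ** P0@[46:46]
i=47 'e': node 1→2 (fail-walked)
i=48 'e': node 2→2 (fail-walked)
i=49 'c': node 2→3
i=50 'd': node 3→4  ** P1@[48:50]
i=51 'a': node 4→0 (fail-walked)
i=52 'd': node 0→0

All matches (sorted): [[2,1],[6,0],[8,0],[12,1],[13,0],[15,0],[24,0],[25,0],[26,0],[31,1],[33,0],[34,0],[37,1],[38,0],[39,0],[44,1],[45,0],[46,0],[50,1]]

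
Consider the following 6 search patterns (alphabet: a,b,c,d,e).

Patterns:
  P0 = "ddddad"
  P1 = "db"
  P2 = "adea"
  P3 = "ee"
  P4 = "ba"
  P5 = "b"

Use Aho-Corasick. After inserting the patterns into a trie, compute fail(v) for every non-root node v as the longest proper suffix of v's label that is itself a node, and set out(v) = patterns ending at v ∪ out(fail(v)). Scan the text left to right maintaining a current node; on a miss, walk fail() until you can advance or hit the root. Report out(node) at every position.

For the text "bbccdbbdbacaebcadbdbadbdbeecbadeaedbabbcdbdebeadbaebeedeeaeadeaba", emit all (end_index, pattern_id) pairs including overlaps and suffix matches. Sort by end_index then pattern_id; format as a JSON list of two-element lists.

Build:
Trie nodes:
  0='ε' goto a→8 b→14 d→1 e→12
  1='d' goto b→7 d→2
  2='dd' goto d→3
  3='ddd' goto d→4
  4='dddd' goto a→5
  5='dddda' goto d→6
  6='ddddad' goto ·  ←P0
  7='db' goto ·  ←P1
  8='a' goto d→9
  9='ad' goto e→10
  10='ade' goto a→11
  11='adea' goto ·  ←P2
  12='e' goto e→13
  13='ee' goto ·  ←P3
  14='b' goto a→15  ←P5
  15='ba' goto ·  ←P4

BFS fail/out derivation:
  n1('d'): parent n0 fail=0; on 'd' 0 → fail=0;  out ∅∪∅=∅
  n8('a'): parent n0 fail=0; on 'a' 0 → fail=0;  out ∅∪∅=∅
  n12('e'): parent n0 fail=0; on 'e' 0 → fail=0;  out ∅∪∅=∅
  n14('b'): parent n0 fail=0; on 'b' 0 → fail=0;  out {5}∪∅={5}
  n2('dd'): parent n1 fail=0; on 'd' 0 → fail=1;  out ∅∪∅=∅
  n7('db'): parent n1 fail=0; on 'b' 0 → fail=14;  out {1}∪{5}={1,5}
  n9('ad'): parent n8 fail=0; on 'd' 0 → fail=1;  out ∅∪∅=∅
  n13('ee'): parent n12 fail=0; on 'e' 0 → fail=12;  out {3}∪∅={3}
  n15('ba'): parent n14 fail=0; on 'a' 0 → fail=8;  out {4}∪∅={4}
  n3('ddd'): parent n2 fail=1; on 'd' 1 → fail=2;  out ∅∪∅=∅
  n10('ade'): parent n9 fail=1; on 'e' 1→0 → fail=12;  out ∅∪∅=∅
  n4('dddd'): parent n3 fail=2; on 'd' 2 → fail=3;  out ∅∪∅=∅
  n11('adea'): parent n10 fail=12; on 'a' 12→0 → fail=8;  out {2}∪∅={2}
  n5('dddda'): parent n4 fail=3; on 'a' 3→2→1→0 → fail=8;  out ∅∪∅=∅
  n6('ddddad'): parent n5 fail=8; on 'd' 8 → fail=9;  out {0}∪∅={0}

Run:
pos 0 'b': at 14  ** P5@[0:0]
pos 1 'b': at 14 (via fail)  ** P5@[1:1]
pos 2 'c': at 0 (via fail)
pos 3 'c': at 0
pos 4 'd': at 1
pos 5 'b': at 7  ** P1@[4:5],P5@[5:5]
pos 6 'b': at 14 (via fail)  ** P5@[6:6]
pos 7 'd': at 1 (via fail)
pos 8 'b': at 7  ** P1@[7:8],P5@[8:8]
pos 9 'a': at 15 (via fail)  ** P4@[8:9]
pos 10 'c': at 0 (via fail)
pos 11 'a': at 8
pos 12 'e': at 12 (via fail)
pos 13 'b': at 14 (via fail)  ** P5@[13:13]
pos 14 'c': at 0 (via fail)
pos 15 'a': at 8
pos 16 'd': at 9
pos 17 'b': at 7 (via fail)  ** P1@[16:17],P5@[17:17]
pos 18 'd': at 1 (via fail)
pos 19 'b': at 7  ** P1@[18:19],P5@[19:19]
pos 20 'a': at 15 (via fail)  ** P4@[19:20]
pos 21 'd': at 9 (via fail)
pos 22 'b': at 7 (via fail)  ** P1@[21:22],P5@[22:22]
pos 23 'd': at 1 (via fail)
pos 24 'b': at 7  ** P1@[23:24],P5@[24:24]
pos 25 'e': at 12 (via fail)
pos 26 'e': at 13  ** P3@[25:26]
pos 27 'c': at 0 (via fail)
pos 28 'b': at 14  ** P5@[28:28]
pos 29 'a': at 15  ** P4@[28:29]
pos 30 'd': at 9 (via fail)
pos 31 'e': at 10
pos 32 'a': at 11  ** P2@[29:32]
pos 33 'e': at 12 (via fail)
pos 34 'd': at 1 (via fail)
pos 35 'b': at 7  ** P1@[34:35],P5@[35:35]
pos 36 'a': at 15 (via fail)  ** P4@[35:36]
pos 37 'b': at 14 (via fail)  ** P5@[37:37]
pos 38 'b': at 14 (via fail)  ** P5@[38:38]
pos 39 'c': at 0 (via fail)
pos 40 'd': at 1
pos 41 'b': at 7  ** P1@[40:41],P5@[41:41]
pos 42 'd': at 1 (via fail)
pos 43 'e': at 12 (via fail)
pos 44 'b': at 14 (via fail)  ** P5@[44:44]
pos 45 'e': at 12 (via fail)
pos 46 'a': at 8 (via fail)
pos 47 'd': at 9
pos 48 'b': at 7 (via fail)  ** P1@[47:48],P5@[48:48]
pos 49 'a': at 15 (via fail)  ** P4@[48:49]
pos 50 'e': at 12 (via fail)
pos 51 'b': at 14 (via fail)  ** P5@[51:51]
pos 52 'e': at 12 (via fail)
pos 53 'e': at 13  ** P3@[52:53]
pos 54 'd': at 1 (via fail)
pos 55 'e': at 12 (via fail)
pos 56 'e': at 13  ** P3@[55:56]
pos 57 'a': at 8 (via fail)
pos 58 'e': at 12 (via fail)
pos 59 'a': at 8 (via fail)
pos 60 'd': at 9
pos 61 'e': at 10
pos 62 'a': at 11  ** P2@[59:62]
pos 63 'b': at 14 (via fail)  ** P5@[63:63]
pos 64 'a': at 15  ** P4@[63:64]

Matches: [[0,5],[1,5],[5,1],[5,5],[6,5],[8,1],[8,5],[9,4],[13,5],[17,1],[17,5],[19,1],[19,5],[20,4],[22,1],[22,5],[24,1],[24,5],[26,3],[28,5],[29,4],[32,2],[35,1],[35,5],[36,4],[37,5],[38,5],[41,1],[41,5],[44,5],[48,1],[48,5],[49,4],[51,5],[53,3],[56,3],[62,2],[63,5],[64,4]]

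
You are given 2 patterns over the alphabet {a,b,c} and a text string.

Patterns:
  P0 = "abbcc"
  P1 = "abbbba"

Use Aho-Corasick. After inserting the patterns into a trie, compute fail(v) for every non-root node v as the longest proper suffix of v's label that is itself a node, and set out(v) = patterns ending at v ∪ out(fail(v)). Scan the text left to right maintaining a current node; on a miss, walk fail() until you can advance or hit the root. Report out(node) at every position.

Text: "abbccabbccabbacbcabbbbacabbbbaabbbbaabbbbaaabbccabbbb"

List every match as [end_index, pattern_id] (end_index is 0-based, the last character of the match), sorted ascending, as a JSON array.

Build:
Trie nodes:
  n0 'ε': a→1
  n1 'a': b→2
  n2 'ab': b→3
  n3 'abb': b→6 c→4
  n4 'abbc': c→5
  n5 'abbcc': ·  ←P0
  n6 'abbb': b→7
  n7 'abbbb': a→8
  n8 'abbbba': ·  ←P1

Failure links (BFS by depth):
  n1('a'): parent n0 fail=0; on 'a' 0 → fail=0;  out ∅∪∅=∅
  n2('ab'): parent n1 fail=0; on 'b' 0 → fail=0;  out ∅∪∅=∅
  n3('abb'): parent n2 fail=0; on 'b' 0 → fail=0;  out ∅∪∅=∅
  n4('abbc'): parent n3 fail=0; on 'c' 0 → fail=0;  out ∅∪∅=∅
  n6('abbb'): parent n3 fail=0; on 'b' 0 → fail=0;  out ∅∪∅=∅
  n5('abbcc'): parent n4 fail=0; on 'c' 0 → fail=0;  out {0}∪∅={0}
  n7('abbbb'): parent n6 fail=0; on 'b' 0 → fail=0;  out ∅∪∅=∅
  n8('abbbba'): parent n7 fail=0; on 'a' 0 → fail=1;  out {1}∪∅={1}

Scan:
[0] read 'a'  n0⇒n1
[1] read 'b'  n1⇒n2
[2] read 'b'  n2⇒n3
[3] read 'c'  n3⇒n4
[4] read 'c'  n4⇒n5  emit P0@[0:4]
[5] read 'a'  n5⇒n1 ·f
[6] read 'b'  n1⇒n2
[7] read 'b'  n2⇒n3
[8] read 'c'  n3⇒n4
[9] read 'c'  n4⇒n5  emit P0@[5:9]
[10] read 'a'  n5⇒n1 ·f
[11] read 'b'  n1⇒n2
[12] read 'b'  n2⇒n3
[13] read 'a'  n3⇒n1 ·f
[14] read 'c'  n1⇒n0 ·f
[15] read 'b'  n0⇒n0
[16] read 'c'  n0⇒n0
[17] read 'a'  n0⇒n1
[18] read 'b'  n1⇒n2
[19] read 'b'  n2⇒n3
[20] read 'b'  n3⇒n6
[21] read 'b'  n6⇒n7
[22] read 'a'  n7⇒n8  emit P1@[17:22]
[23] read 'c'  n8⇒n0 ·f
[24] read 'a'  n0⇒n1
[25] read 'b'  n1⇒n2
[26] read 'b'  n2⇒n3
[27] read 'b'  n3⇒n6
[28] read 'b'  n6⇒n7
[29] read 'a'  n7⇒n8  emit P1@[24:29]
[30] read 'a'  n8⇒n1 ·f
[31] read 'b'  n1⇒n2
[32] read 'b'  n2⇒n3
[33] read 'b'  n3⇒n6
[34] read 'b'  n6⇒n7
[35] read 'a'  n7⇒n8  emit P1@[30:35]
[36] read 'a'  n8⇒n1 ·f
[37] read 'b'  n1⇒n2
[38] read 'b'  n2⇒n3
[39] read 'b'  n3⇒n6
[40] read 'b'  n6⇒n7
[41] read 'a'  n7⇒n8  emit P1@[36:41]
[42] read 'a'  n8⇒n1 ·f
[43] read 'a'  n1⇒n1 ·f
[44] read 'b'  n1⇒n2
[45] read 'b'  n2⇒n3
[46] read 'c'  n3⇒n4
[47] read 'c'  n4⇒n5  emit P0@[43:47]
[48] read 'a'  n5⇒n1 ·f
[49] read 'b'  n1⇒n2
[50] read 'b'  n2⇒n3
[51] read 'b'  n3⇒n6
[52] read 'b'  n6⇒n7

Matches: [[4,0],[9,0],[22,1],[29,1],[35,1],[41,1],[47,0]]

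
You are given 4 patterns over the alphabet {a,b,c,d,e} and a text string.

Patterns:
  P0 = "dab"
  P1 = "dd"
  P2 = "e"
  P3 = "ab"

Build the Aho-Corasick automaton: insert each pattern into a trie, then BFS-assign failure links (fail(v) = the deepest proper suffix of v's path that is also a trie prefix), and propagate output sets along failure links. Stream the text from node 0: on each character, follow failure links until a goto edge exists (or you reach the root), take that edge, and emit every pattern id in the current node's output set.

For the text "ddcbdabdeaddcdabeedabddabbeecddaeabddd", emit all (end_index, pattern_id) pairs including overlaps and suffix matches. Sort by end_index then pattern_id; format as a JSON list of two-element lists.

Build:
Trie nodes:
  n0 'ε': a→6 d→1 e→5
  n1 'd': a→2 d→4
  n2 'da': b→3
  n3 'dab': ·  ←P0
  n4 'dd': ·  ←P1
  n5 'e': ·  ←P2
  n6 'a': b→7
  n7 'ab': ·  ←P3

Failure links (BFS by depth):
  fail(1) 'd': from fail(0)=0 chase 'd': 0 ⇒ 0;  out=∅∪out(0)=∅
  fail(5) 'e': from fail(0)=0 chase 'e': 0 ⇒ 0;  out={2}∪out(0)={2}
  fail(6) 'a': from fail(0)=0 chase 'a': 0 ⇒ 0;  out=∅∪out(0)=∅
  fail(2) 'da': from fail(1)=0 chase 'a': 0 ⇒ 6;  out=∅∪out(6)=∅
  fail(4) 'dd': from fail(1)=0 chase 'd': 0 ⇒ 1;  out={1}∪out(1)={1}
  fail(7) 'ab': from fail(6)=0 chase 'b': 0 ⇒ 0;  out={3}∪out(0)={3}
  fail(3) 'dab': from fail(2)=6 chase 'b': 6 ⇒ 7;  out={0}∪out(7)={0,3}

Text stream:
i=0 'd': node 0→1
i=1 'd': node 1→4  → match P1@[0:1]
i=2 'c': node 4→0 (fail-walked)
i=3 'b': node 0→0
i=4 'd': node 0→1
i=5 'a': node 1→2
i=6 'b': node 2→3  → match P0@[4:6],P3@[5:6]
i=7 'd': node 3→1 (fail-walked)
i=8 'e': node 1→5 (fail-walked)  → match P2@[8:8]
i=9 'a': node 5→6 (fail-walked)
i=10 'd': node 6→1 (fail-walked)
i=11 'd': node 1→4  → match P1@[10:11]
i=12 'c': node 4→0 (fail-walked)
i=13 'd': node 0→1
i=14 'a': node 1→2
i=15 'b': node 2→3  → match P0@[13:15],P3@[14:15]
i=16 'e': node 3→5 (fail-walked)  → match P2@[16:16]
i=17 'e': node 5→5 (fail-walked)  → match P2@[17:17]
i=18 'd': node 5→1 (fail-walked)
i=19 'a': node 1→2
i=20 'b': node 2→3  → match P0@[18:20],P3@[19:20]
i=21 'd': node 3→1 (fail-walked)
i=22 'd': node 1→4  → match P1@[21:22]
i=23 'a': node 4→2 (fail-walked)
i=24 'b': node 2→3  → match P0@[22:24],P3@[23:24]
i=25 'b': node 3→0 (fail-walked)
i=26 'e': node 0→5  → match P2@[26:26]
i=27 'e': node 5→5 (fail-walked)  → match P2@[27:27]
i=28 'c': node 5→0 (fail-walked)
i=29 'd': node 0→1
i=30 'd': node 1→4  → match P1@[29:30]
i=31 'a': node 4→2 (fail-walked)
i=32 'e': node 2→5 (fail-walked)  → match P2@[32:32]
i=33 'a': node 5→6 (fail-walked)
i=34 'b': node 6→7  → match P3@[33:34]
i=35 'd': node 7→1 (fail-walked)
i=36 'd': node 1→4  → match P1@[35:36]
i=37 'd': node 4→4 (fail-walked)  → match P1@[36:37]

All matches (sorted): [[1,1],[6,0],[6,3],[8,2],[11,1],[15,0],[15,3],[16,2],[17,2],[20,0],[20,3],[22,1],[24,0],[24,3],[26,2],[27,2],[30,1],[32,2],[34,3],[36,1],[37,1]]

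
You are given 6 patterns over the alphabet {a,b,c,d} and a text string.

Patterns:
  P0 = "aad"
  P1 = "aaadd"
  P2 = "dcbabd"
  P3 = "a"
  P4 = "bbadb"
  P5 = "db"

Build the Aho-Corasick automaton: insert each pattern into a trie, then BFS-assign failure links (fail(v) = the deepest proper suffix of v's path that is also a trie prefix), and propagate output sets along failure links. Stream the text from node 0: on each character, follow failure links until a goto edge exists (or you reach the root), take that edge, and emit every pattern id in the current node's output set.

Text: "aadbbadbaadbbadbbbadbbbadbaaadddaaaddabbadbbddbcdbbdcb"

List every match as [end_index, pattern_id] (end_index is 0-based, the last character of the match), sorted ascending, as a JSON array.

Build:
Trie nodes:
  n0 'ε': a→1 b→13 d→7
  n1 'a': a→2  ←P3
  n2 'aa': a→4 d→3
  n3 'aad': ·  ←P0
  n4 'aaa': d→5
  n5 'aaad': d→6
  n6 'aaadd': ·  ←P1
  n7 'd': b→18 c→8
  n8 'dc': b→9
  n9 'dcb': a→10
  n10 'dcba': b→11
  n11 'dcbab': d→12
  n12 'dcbabd': ·  ←P2
  n13 'b': b→14
  n14 'bb': a→15
  n15 'bba': d→16
  n16 'bbad': b→17
  n17 'bbadb': ·  ←P4
  n18 'db': ·  ←P5

Failure links (BFS by depth):
  n1('a'): parent n0 fail=0; on 'a' 0 → fail=0;  out {3}∪∅={3}
  n7('d'): parent n0 fail=0; on 'd' 0 → fail=0;  out ∅∪∅=∅
  n13('b'): parent n0 fail=0; on 'b' 0 → fail=0;  out ∅∪∅=∅
  n2('aa'): parent n1 fail=0; on 'a' 0 → fail=1;  out ∅∪{3}={3}
  n8('dc'): parent n7 fail=0; on 'c' 0 → fail=0;  out ∅∪∅=∅
  n14('bb'): parent n13 fail=0; on 'b' 0 → fail=13;  out ∅∪∅=∅
  n18('db'): parent n7 fail=0; on 'b' 0 → fail=13;  out {5}∪∅={5}
  n3('aad'): parent n2 fail=1; on 'd' 1→0 → fail=7;  out {0}∪∅={0}
  n4('aaa'): parent n2 fail=1; on 'a' 1 → fail=2;  out ∅∪{3}={3}
  n9('dcb'): parent n8 fail=0; on 'b' 0 → fail=13;  out ∅∪∅=∅
  n15('bba'): parent n14 fail=13; on 'a' 13→0 → fail=1;  out ∅∪{3}={3}
  n5('aaad'): parent n4 fail=2; on 'd' 2 → fail=3;  out ∅∪{0}={0}
  n10('dcba'): parent n9 fail=13; on 'a' 13→0 → fail=1;  out ∅∪{3}={3}
  n16('bbad'): parent n15 fail=1; on 'd' 1→0 → fail=7;  out ∅∪∅=∅
  n6('aaadd'): parent n5 fail=3; on 'd' 3→7→0 → fail=7;  out {1}∪∅={1}
  n11('dcbab'): parent n10 fail=1; on 'b' 1→0 → fail=13;  out ∅∪∅=∅
  n17('bbadb'): parent n16 fail=7; on 'b' 7 → fail=18;  out {4}∪{5}={4,5}
  n12('dcbabd'): parent n11 fail=13; on 'd' 13→0 → fail=7;  out {2}∪∅={2}

Scan:
pos 0 'a': at 1  ** P3@[0:0]
pos 1 'a': at 2  ** P3@[1:1]
pos 2 'd': at 3  ** P0@[0:2]
pos 3 'b': at 18 (fail-walked)  ** P5@[2:3]
pos 4 'b': at 14 (fail-walked)
pos 5 'a': at 15  ** P3@[5:5]
pos 6 'd': at 16
pos 7 'b': at 17  ** P4@[3:7],P5@[6:7]
pos 8 'a': at 1 (fail-walked)  ** P3@[8:8]
pos 9 'a': at 2  ** P3@[9:9]
pos 10 'd': at 3  ** P0@[8:10]
pos 11 'b': at 18 (fail-walked)  ** P5@[10:11]
pos 12 'b': at 14 (fail-walked)
pos 13 'a': at 15  ** P3@[13:13]
pos 14 'd': at 16
pos 15 'b': at 17  ** P4@[11:15],P5@[14:15]
pos 16 'b': at 14 (fail-walked)
pos 17 'b': at 14 (fail-walked)
pos 18 'a': at 15  ** P3@[18:18]
pos 19 'd': at 16
pos 20 'b': at 17  ** P4@[16:20],P5@[19:20]
pos 21 'b': at 14 (fail-walked)
pos 22 'b': at 14 (fail-walked)
pos 23 'a': at 15  ** P3@[23:23]
pos 24 'd': at 16
pos 25 'b': at 17  ** P4@[21:25],P5@[24:25]
pos 26 'a': at 1 (fail-walked)  ** P3@[26:26]
pos 27 'a': at 2  ** P3@[27:27]
pos 28 'a': at 4  ** P3@[28:28]
pos 29 'd': at 5  ** P0@[27:29]
pos 30 'd': at 6  ** P1@[26:30]
pos 31 'd': at 7 (fail-walked)
pos 32 'a': at 1 (fail-walked)  ** P3@[32:32]
pos 33 'a': at 2  ** P3@[33:33]
pos 34 'a': at 4  ** P3@[34:34]
pos 35 'd': at 5  ** P0@[33:35]
pos 36 'd': at 6  ** P1@[32:36]
pos 37 'a': at 1 (fail-walked)  ** P3@[37:37]
pos 38 'b': at 13 (fail-walked)
pos 39 'b': at 14
pos 40 'a': at 15  ** P3@[40:40]
pos 41 'd': at 16
pos 42 'b': at 17  ** P4@[38:42],P5@[41:42]
pos 43 'b': at 14 (fail-walked)
pos 44 'd': at 7 (fail-walked)
pos 45 'd': at 7 (fail-walked)
pos 46 'b': at 18  ** P5@[45:46]
pos 47 'c': at 0 (fail-walked)
pos 48 'd': at 7
pos 49 'b': at 18  ** P5@[48:49]
pos 50 'b': at 14 (fail-walked)
pos 51 'd': at 7 (fail-walked)
pos 52 'c': at 8
pos 53 'b': at 9

All matches (sorted): [[0,3],[1,3],[2,0],[3,5],[5,3],[7,4],[7,5],[8,3],[9,3],[10,0],[11,5],[13,3],[15,4],[15,5],[18,3],[20,4],[20,5],[23,3],[25,4],[25,5],[26,3],[27,3],[28,3],[29,0],[30,1],[32,3],[33,3],[34,3],[35,0],[36,1],[37,3],[40,3],[42,4],[42,5],[46,5],[49,5]]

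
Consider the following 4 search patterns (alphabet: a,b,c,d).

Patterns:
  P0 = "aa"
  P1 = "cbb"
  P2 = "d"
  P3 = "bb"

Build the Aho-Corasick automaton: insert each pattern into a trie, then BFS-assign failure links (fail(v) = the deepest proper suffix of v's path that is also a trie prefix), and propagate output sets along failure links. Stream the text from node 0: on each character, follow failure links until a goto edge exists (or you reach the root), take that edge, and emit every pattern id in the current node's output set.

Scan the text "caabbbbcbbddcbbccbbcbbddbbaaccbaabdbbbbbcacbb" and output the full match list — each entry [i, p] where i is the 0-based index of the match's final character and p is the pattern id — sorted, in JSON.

Construct AC machine:
Trie (insert patterns):
  0='ε' goto a→1 b→7 c→3 d→6
  1='a' goto a→2
  2='aa' goto ·  ←P0
  3='c' goto b→4
  4='cb' goto b→5
  5='cbb' goto ·  ←P1
  6='d' goto ·  ←P2
  7='b' goto b→8
  8='bb' goto ·  ←P3

Failure links (BFS by depth):
  n1('a'): parent n0 fail=0; on 'a' 0 → fail=0;  out ∅∪∅=∅
  n3('c'): parent n0 fail=0; on 'c' 0 → fail=0;  out ∅∪∅=∅
  n6('d'): parent n0 fail=0; on 'd' 0 → fail=0;  out {2}∪∅={2}
  n7('b'): parent n0 fail=0; on 'b' 0 → fail=0;  out ∅∪∅=∅
  n2('aa'): parent n1 fail=0; on 'a' 0 → fail=1;  out {0}∪∅={0}
  n4('cb'): parent n3 fail=0; on 'b' 0 → fail=7;  out ∅∪∅=∅
  n8('bb'): parent n7 fail=0; on 'b' 0 → fail=7;  out {3}∪∅={3}
  n5('cbb'): parent n4 fail=7; on 'b' 7 → fail=8;  out {1}∪{3}={1,3}

Run:
i=0 'c': node 0→3
i=1 'a': node 3→1 (fail-walked)
i=2 'a': node 1→2  ** P0@[1:2]
i=3 'b': node 2→7 (fail-walked)
i=4 'b': node 7→8  ** P3@[3:4]
i=5 'b': node 8→8 (fail-walked)  ** P3@[4:5]
i=6 'b': node 8→8 (fail-walked)  ** P3@[5:6]
i=7 'c': node 8→3 (fail-walked)
i=8 'b': node 3→4
i=9 'b': node 4→5  ** P1@[7:9],P3@[8:9]
i=10 'd': node 5→6 (fail-walked)  ** P2@[10:10]
i=11 'd': node 6→6 (fail-walked)  ** P2@[11:11]
i=12 'c': node 6→3 (fail-walked)
i=13 'b': node 3→4
i=14 'b': node 4→5  ** P1@[12:14],P3@[13:14]
i=15 'c': node 5→3 (fail-walked)
i=16 'c': node 3→3 (fail-walked)
i=17 'b': node 3→4
i=18 'b': node 4→5  ** P1@[16:18],P3@[17:18]
i=19 'c': node 5→3 (fail-walked)
i=20 'b': node 3→4
i=21 'b': node 4→5  ** P1@[19:21],P3@[20:21]
i=22 'd': node 5→6 (fail-walked)  ** P2@[22:22]
i=23 'd': node 6→6 (fail-walked)  ** P2@[23:23]
i=24 'b': node 6→7 (fail-walked)
i=25 'b': node 7→8  ** P3@[24:25]
i=26 'a': node 8→1 (fail-walked)
i=27 'a': node 1→2  ** P0@[26:27]
i=28 'c': node 2→3 (fail-walked)
i=29 'c': node 3→3 (fail-walked)
i=30 'b': node 3→4
i=31 'a': node 4→1 (fail-walked)
i=32 'a': node 1→2  ** P0@[31:32]
i=33 'b': node 2→7 (fail-walked)
i=34 'd': node 7→6 (fail-walked)  ** P2@[34:34]
i=35 'b': node 6→7 (fail-walked)
i=36 'b': node 7→8  ** P3@[35:36]
i=37 'b': node 8→8 (fail-walked)  ** P3@[36:37]
i=38 'b': node 8→8 (fail-walked)  ** P3@[37:38]
i=39 'b': node 8→8 (fail-walked)  ** P3@[38:39]
i=40 'c': node 8→3 (fail-walked)
i=41 'a': node 3→1 (fail-walked)
i=42 'c': node 1→3 (fail-walked)
i=43 'b': node 3→4
i=44 'b': node 4→5  ** P1@[42:44],P3@[43:44]

All matches (sorted): [[2,0],[4,3],[5,3],[6,3],[9,1],[9,3],[10,2],[11,2],[14,1],[14,3],[18,1],[18,3],[21,1],[21,3],[22,2],[23,2],[25,3],[27,0],[32,0],[34,2],[36,3],[37,3],[38,3],[39,3],[44,1],[44,3]]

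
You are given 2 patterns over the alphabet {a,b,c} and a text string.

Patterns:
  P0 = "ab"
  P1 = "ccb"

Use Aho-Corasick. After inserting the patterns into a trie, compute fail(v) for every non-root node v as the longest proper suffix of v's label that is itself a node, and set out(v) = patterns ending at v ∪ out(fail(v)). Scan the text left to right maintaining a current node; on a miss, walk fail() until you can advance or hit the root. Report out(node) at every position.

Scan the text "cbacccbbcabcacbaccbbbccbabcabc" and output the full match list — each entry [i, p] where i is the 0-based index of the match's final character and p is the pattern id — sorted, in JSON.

Build automaton:
Trie nodes:
  n0 'ε': a→1 c→3
  n1 'a': b→2
  n2 'ab': ·  [P0 ends]
  n3 'c': c→4
  n4 'cc': b→5
  n5 'ccb': ·  [P1 ends]

BFS fail/out derivation:
  fail(1) 'a': from fail(0)=0 chase 'a': 0 ⇒ 0;  out=∅∪out(0)=∅
  fail(3) 'c': from fail(0)=0 chase 'c': 0 ⇒ 0;  out=∅∪out(0)=∅
  fail(2) 'ab': from fail(1)=0 chase 'b': 0 ⇒ 0;  out={0}∪out(0)={0}
  fail(4) 'cc': from fail(3)=0 chase 'c': 0 ⇒ 3;  out=∅∪out(3)=∅
  fail(5) 'ccb': from fail(4)=3 chase 'b': 3→0 ⇒ 0;  out={1}∪out(0)={1}

Text stream:
i=0 'c': node 0→3
i=1 'b': node 3→0 (via fail)
i=2 'a': node 0→1
i=3 'c': node 1→3 (via fail)
i=4 'c': node 3→4
i=5 'c': node 4→4 (via fail)
i=6 'b': node 4→5  → match P1@[4:6]
i=7 'b': node 5→0 (via fail)
i=8 'c': node 0→3
i=9 'a': node 3→1 (via fail)
i=10 'b': node 1→2  → match P0@[9:10]
i=11 'c': node 2→3 (via fail)
i=12 'a': node 3→1 (via fail)
i=13 'c': node 1→3 (via fail)
i=14 'b': node 3→0 (via fail)
i=15 'a': node 0→1
i=16 'c': node 1→3 (via fail)
i=17 'c': node 3→4
i=18 'b': node 4→5  → match P1@[16:18]
i=19 'b': node 5→0 (via fail)
i=20 'b': node 0→0
i=21 'c': node 0→3
i=22 'c': node 3→4
i=23 'b': node 4→5  → match P1@[21:23]
i=24 'a': node 5→1 (via fail)
i=25 'b': node 1→2  → match P0@[24:25]
i=26 'c': node 2→3 (via fail)
i=27 'a': node 3→1 (via fail)
i=28 'b': node 1→2  → match P0@[27:28]
i=29 'c': node 2→3 (via fail)

All matches (sorted): [[6,1],[10,0],[18,1],[23,1],[25,0],[28,0]]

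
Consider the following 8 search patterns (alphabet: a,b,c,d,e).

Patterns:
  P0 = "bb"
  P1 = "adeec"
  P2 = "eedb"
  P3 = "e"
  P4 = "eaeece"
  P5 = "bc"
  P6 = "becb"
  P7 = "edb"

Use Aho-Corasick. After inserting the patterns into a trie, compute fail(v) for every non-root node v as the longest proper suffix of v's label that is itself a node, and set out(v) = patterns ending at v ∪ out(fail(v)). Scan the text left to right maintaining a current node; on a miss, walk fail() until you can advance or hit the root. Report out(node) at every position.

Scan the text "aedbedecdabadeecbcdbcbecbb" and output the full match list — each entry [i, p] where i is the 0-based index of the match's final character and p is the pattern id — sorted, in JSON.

Construct AC machine:
Trie nodes:
  n0 'ε': a→3 b→1 e→8
  n1 'b': b→2 c→17 e→18
  n2 'bb': ·  [P0 ends]
  n3 'a': d→4
  n4 'ad': e→5
  n5 'ade': e→6
  n6 'adee': c→7
  n7 'adeec': ·  [P1 ends]
  n8 'e': a→12 d→21 e→9  [P3 ends]
  n9 'ee': d→10
  n10 'eed': b→11
  n11 'eedb': ·  [P2 ends]
  n12 'ea': e→13
  n13 'eae': e→14
  n14 'eaee': c→15
  n15 'eaeec': e→16
  n16 'eaeece': ·  [P4 ends]
  n17 'bc': ·  [P5 ends]
  n18 'be': c→19
  n19 'bec': b→20
  n20 'becb': ·  [P6 ends]
  n21 'ed': b→22
  n22 'edb': ·  [P7 ends]

Failure links (BFS by depth):
  fail(1) 'b': from fail(0)=0 chase 'b': 0 ⇒ 0;  out=∅∪out(0)=∅
  fail(3) 'a': from fail(0)=0 chase 'a': 0 ⇒ 0;  out=∅∪out(0)=∅
  fail(8) 'e': from fail(0)=0 chase 'e': 0 ⇒ 0;  out={3}∪out(0)={3}
  fail(2) 'bb': from fail(1)=0 chase 'b': 0 ⇒ 1;  out={0}∪out(1)={0}
  fail(4) 'ad': from fail(3)=0 chase 'd': 0 ⇒ 0;  out=∅∪out(0)=∅
  fail(9) 'ee': from fail(8)=0 chase 'e': 0 ⇒ 8;  out=∅∪out(8)={3}
  fail(12) 'ea': from fail(8)=0 chase 'a': 0 ⇒ 3;  out=∅∪out(3)=∅
  fail(17) 'bc': from fail(1)=0 chase 'c': 0 ⇒ 0;  out={5}∪out(0)={5}
  fail(18) 'be': from fail(1)=0 chase 'e': 0 ⇒ 8;  out=∅∪out(8)={3}
  fail(21) 'ed': from fail(8)=0 chase 'd': 0 ⇒ 0;  out=∅∪out(0)=∅
  fail(5) 'ade': from fail(4)=0 chase 'e': 0 ⇒ 8;  out=∅∪out(8)={3}
  fail(10) 'eed': from fail(9)=8 chase 'd': 8 ⇒ 21;  out=∅∪out(21)=∅
  fail(13) 'eae': from fail(12)=3 chase 'e': 3→0 ⇒ 8;  out=∅∪out(8)={3}
  fail(19) 'bec': from fail(18)=8 chase 'c': 8→0 ⇒ 0;  out=∅∪out(0)=∅
  fail(22) 'edb': from fail(21)=0 chase 'b': 0 ⇒ 1;  out={7}∪out(1)={7}
  fail(6) 'adee': from fail(5)=8 chase 'e': 8 ⇒ 9;  out=∅∪out(9)={3}
  fail(11) 'eedb': from fail(10)=21 chase 'b': 21 ⇒ 22;  out={2}∪out(22)={2,7}
  fail(14) 'eaee': from fail(13)=8 chase 'e': 8 ⇒ 9;  out=∅∪out(9)={3}
  fail(20) 'becb': from fail(19)=0 chase 'b': 0 ⇒ 1;  out={6}∪out(1)={6}
  fail(7) 'adeec': from fail(6)=9 chase 'c': 9→8→0 ⇒ 0;  out={1}∪out(0)={1}
  fail(15) 'eaeec': from fail(14)=9 chase 'c': 9→8→0 ⇒ 0;  out=∅∪out(0)=∅
  fail(16) 'eaeece': from fail(15)=0 chase 'e': 0 ⇒ 8;  out={4}∪out(8)={3,4}

Scan:
[0] read 'a'  n0⇒n3
[1] read 'e'  n3⇒n8 ·f  emit P3@[1:1]
[2] read 'd'  n8⇒n21
[3] read 'b'  n21⇒n22  emit P7@[1:3]
[4] read 'e'  n22⇒n18 ·f  emit P3@[4:4]
[5] read 'd'  n18⇒n21 ·f
[6] read 'e'  n21⇒n8 ·f  emit P3@[6:6]
[7] read 'c'  n8⇒n0 ·f
[8] read 'd'  n0⇒n0
[9] read 'a'  n0⇒n3
[10] read 'b'  n3⇒n1 ·f
[11] read 'a'  n1⇒n3 ·f
[12] read 'd'  n3⇒n4
[13] read 'e'  n4⇒n5  emit P3@[13:13]
[14] read 'e'  n5⇒n6  emit P3@[14:14]
[15] read 'c'  n6⇒n7  emit P1@[11:15]
[16] read 'b'  n7⇒n1 ·f
[17] read 'c'  n1⇒n17  emit P5@[16:17]
[18] read 'd'  n17⇒n0 ·f
[19] read 'b'  n0⇒n1
[20] read 'c'  n1⇒n17  emit P5@[19:20]
[21] read 'b'  n17⇒n1 ·f
[22] read 'e'  n1⇒n18  emit P3@[22:22]
[23] read 'c'  n18⇒n19
[24] read 'b'  n19⇒n20  emit P6@[21:24]
[25] read 'b'  n20⇒n2 ·f  emit P0@[24:25]

Result: [[1,3],[3,7],[4,3],[6,3],[13,3],[14,3],[15,1],[17,5],[20,5],[22,3],[24,6],[25,0]]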